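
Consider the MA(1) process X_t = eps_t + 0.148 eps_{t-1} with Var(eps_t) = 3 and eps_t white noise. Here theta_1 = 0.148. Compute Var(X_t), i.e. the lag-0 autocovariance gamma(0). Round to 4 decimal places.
\gamma(0) = 3.0657

For an MA(q) process X_t = eps_t + sum_i theta_i eps_{t-i} with
Var(eps_t) = sigma^2, the variance is
  gamma(0) = sigma^2 * (1 + sum_i theta_i^2).
  sum_i theta_i^2 = (0.148)^2 = 0.021904.
  gamma(0) = 3 * (1 + 0.021904) = 3 * 1.021904 = 3.065712, which rounds to 3.0657.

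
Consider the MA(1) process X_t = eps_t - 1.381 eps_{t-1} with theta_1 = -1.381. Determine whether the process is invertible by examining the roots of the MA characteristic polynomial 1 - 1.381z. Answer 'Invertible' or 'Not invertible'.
\text{Not invertible}

The MA(q) characteristic polynomial is P(z) = 1 - 1.381z.
Invertibility requires all roots to lie outside the unit circle, i.e. |z| > 1 for every root.
This is linear in z: 1 + (-1.381) z = 0  =>  z = -1/(-1.381) = 0.724113,  |z| = 0.724113.
Moduli of all roots: 0.7241.
All moduli strictly greater than 1? No.
Verdict: Not invertible.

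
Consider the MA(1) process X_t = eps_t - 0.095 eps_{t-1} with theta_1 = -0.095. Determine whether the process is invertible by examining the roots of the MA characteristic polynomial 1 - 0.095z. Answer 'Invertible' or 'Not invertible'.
\text{Invertible}

The MA(q) characteristic polynomial is P(z) = 1 - 0.095z.
Invertibility requires all roots to lie outside the unit circle, i.e. |z| > 1 for every root.
This is linear in z: 1 + (-0.095) z = 0  =>  z = -1/(-0.095) = 10.526316,  |z| = 10.526316.
Moduli of all roots: 10.5263.
All moduli strictly greater than 1? Yes.
Verdict: Invertible.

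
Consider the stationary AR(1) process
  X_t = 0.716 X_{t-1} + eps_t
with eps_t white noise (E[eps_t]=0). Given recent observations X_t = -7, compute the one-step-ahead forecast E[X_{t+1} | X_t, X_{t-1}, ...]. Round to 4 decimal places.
E[X_{t+1} \mid \mathcal F_t] = -5.0120

For an AR(p) model X_t = c + sum_i phi_i X_{t-i} + eps_t, the
one-step-ahead conditional mean is
  E[X_{t+1} | X_t, ...] = c + sum_i phi_i X_{t+1-i}.
Substitute known values:
  E[X_{t+1} | ...] = (0.716) * (-7)
                   = -5.0120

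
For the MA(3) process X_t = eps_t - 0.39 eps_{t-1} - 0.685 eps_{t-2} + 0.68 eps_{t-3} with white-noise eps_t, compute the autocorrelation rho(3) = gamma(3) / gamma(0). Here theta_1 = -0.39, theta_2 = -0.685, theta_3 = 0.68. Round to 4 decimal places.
\rho(3) = 0.3263

For an MA(q) process with theta_0 = 1, the autocovariance is
  gamma(k) = sigma^2 * sum_{i=0..q-k} theta_i * theta_{i+k},
and rho(k) = gamma(k) / gamma(0). Sigma^2 cancels.
  numerator   = (1)*(0.68) = 0.68.
  denominator = (1)^2 + (-0.39)^2 + (-0.685)^2 + (0.68)^2 = 2.083725.
  rho(3) = 0.68 / 2.083725 = 0.3263.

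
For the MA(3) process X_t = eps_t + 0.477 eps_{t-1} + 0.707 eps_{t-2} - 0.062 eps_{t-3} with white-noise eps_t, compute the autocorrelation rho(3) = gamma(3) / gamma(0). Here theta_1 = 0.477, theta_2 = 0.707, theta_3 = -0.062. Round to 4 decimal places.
\rho(3) = -0.0358

For an MA(q) process with theta_0 = 1, the autocovariance is
  gamma(k) = sigma^2 * sum_{i=0..q-k} theta_i * theta_{i+k},
and rho(k) = gamma(k) / gamma(0). Sigma^2 cancels.
  numerator   = (1)*(-0.062) = -0.062.
  denominator = (1)^2 + (0.477)^2 + (0.707)^2 + (-0.062)^2 = 1.731222.
  rho(3) = -0.062 / 1.731222 = -0.0358.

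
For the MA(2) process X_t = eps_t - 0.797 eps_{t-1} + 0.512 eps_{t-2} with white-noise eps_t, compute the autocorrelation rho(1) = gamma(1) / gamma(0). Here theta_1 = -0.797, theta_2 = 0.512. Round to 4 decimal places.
\rho(1) = -0.6351

For an MA(q) process with theta_0 = 1, the autocovariance is
  gamma(k) = sigma^2 * sum_{i=0..q-k} theta_i * theta_{i+k},
and rho(k) = gamma(k) / gamma(0). Sigma^2 cancels.
  numerator   = (1)*(-0.797) + (-0.797)*(0.512) = -1.205064.
  denominator = (1)^2 + (-0.797)^2 + (0.512)^2 = 1.897353.
  rho(1) = -1.205064 / 1.897353 = -0.6351.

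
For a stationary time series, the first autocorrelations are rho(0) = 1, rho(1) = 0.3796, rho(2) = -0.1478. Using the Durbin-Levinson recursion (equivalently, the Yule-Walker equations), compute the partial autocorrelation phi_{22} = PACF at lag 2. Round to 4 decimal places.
\phi_{22} = -0.3410

The PACF at lag k is phi_{kk}, the last component of the solution
to the Yule-Walker system G_k phi = r_k where
  (G_k)_{ij} = rho(|i - j|), (r_k)_i = rho(i), i,j = 1..k.
Equivalently, Durbin-Levinson gives phi_{kk} iteratively:
  phi_{11} = rho(1)
  phi_{kk} = [rho(k) - sum_{j=1..k-1} phi_{k-1,j} rho(k-j)]
            / [1 - sum_{j=1..k-1} phi_{k-1,j} rho(j)],
  phi_{k,j} = phi_{k-1,j} - phi_{kk} phi_{k-1,k-j},  j = 1..k-1.
Step k = 1:
  phi_11 = rho(1) = 0.3796.
Step k = 2:
  phi_22 = [rho(2) - phi_11 rho(1)] / [1 - phi_11 rho(1)] = [-0.1478 - (0.3796)(0.3796)] / [1 - (0.3796)(0.3796)]
         = -0.29189616 / 0.85590384 = -0.341.
Therefore phi_{22} = -0.3410.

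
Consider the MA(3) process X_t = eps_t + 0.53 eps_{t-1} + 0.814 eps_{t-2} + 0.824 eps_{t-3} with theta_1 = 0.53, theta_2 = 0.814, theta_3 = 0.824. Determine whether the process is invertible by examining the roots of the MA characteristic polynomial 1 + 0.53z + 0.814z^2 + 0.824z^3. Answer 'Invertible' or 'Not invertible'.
\text{Not invertible}

The MA(q) characteristic polynomial is P(z) = 1 + 0.53z + 0.814z^2 + 0.824z^3.
Invertibility requires all roots to lie outside the unit circle, i.e. |z| > 1 for every root.
Degree 3: look for a simple real root z0 first, then factor out (1 - z/z0) and solve the remaining quadratic.
Testing z0 = -1.25: P(-1.25) = 1 + (0.53)(-1.25) + (0.814)(-1.25)^2 + (0.824)(-1.25)^3
  = 1 + (-0.6625) + (1.271875) + (-1.609375) = 0.  So z_0 = -1.25 is a root, |z_0| = 1.25.
Divide out the factor (1 + 0.8 z) = (1 - z/z0) (since 1/z0 = -0.8):
  P(z) = (1 + 0.8 z)(1 + (-0.27) z + (1.03) z^2)
  [check: z-coef -0.27 - (-0.8) = 0.53; z^2-coef 1.03 - (-0.8)(-0.27) = 0.814; z^3-coef -(-0.8)(1.03) = 0.824.]
Remaining roots from the quadratic factor 1 + (-0.27) z + (1.03) z^2:
  Set 1 + (-0.27) z + (1.03) z^2 = 0, i.e. a z^2 + b z + c = 0 with a = 1.03, b = -0.27, c = 1.
  Discriminant D = b^2 - 4ac = (-0.27)^2 - 4*(1.03)*1 = 0.0729 - (4.12) = -4.0471.
  D < 0, so the roots are the complex-conjugate pair z = (-b +/- i sqrt(-D)) / (2a) = 0.1311 +/- 0.9766i.
  For a conjugate pair |z|^2 = z * conj(z) = (product of roots) = c/a = 1/(1.03) = 0.970874, so |z| = sqrt(0.970874) = 0.9853 for both roots.
Moduli of all roots: 1.2500, 0.9853, 0.9853.
All moduli strictly greater than 1? No.
Verdict: Not invertible.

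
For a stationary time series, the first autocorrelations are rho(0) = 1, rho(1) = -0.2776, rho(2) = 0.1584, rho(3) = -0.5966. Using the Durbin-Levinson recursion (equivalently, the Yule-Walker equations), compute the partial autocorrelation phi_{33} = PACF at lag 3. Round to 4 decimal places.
\phi_{33} = -0.5810

The PACF at lag k is phi_{kk}, the last component of the solution
to the Yule-Walker system G_k phi = r_k where
  (G_k)_{ij} = rho(|i - j|), (r_k)_i = rho(i), i,j = 1..k.
Equivalently, Durbin-Levinson gives phi_{kk} iteratively:
  phi_{11} = rho(1)
  phi_{kk} = [rho(k) - sum_{j=1..k-1} phi_{k-1,j} rho(k-j)]
            / [1 - sum_{j=1..k-1} phi_{k-1,j} rho(j)],
  phi_{k,j} = phi_{k-1,j} - phi_{kk} phi_{k-1,k-j},  j = 1..k-1.
Step k = 1:
  phi_11 = rho(1) = -0.2776.
Step k = 2:
  phi_22 = [rho(2) - phi_11 rho(1)] / [1 - phi_11 rho(1)] = [0.1584 - (-0.2776)(-0.2776)] / [1 - (-0.2776)(-0.2776)]
         = 0.08133824 / 0.92293824 = 0.08813.
  Update: phi_21 = phi_11 - phi_22 phi_11 = -0.2776 - (0.08813)(-0.2776) = -0.253135.
Step k = 3:
  phi_33 = [rho(3) - phi_21 rho(2) - phi_22 rho(1)] / [1 - phi_21 rho(1) - phi_22 rho(2)]
    numerator   = -0.5966 - (-0.253135)(0.1584) - (0.08813)(-0.2776) = -0.53203859
    denominator = 1 - (-0.253135)(-0.2776) - (0.08813)(0.1584) = 0.91576993
  phi_33 = -0.53203859 / 0.91576993 = -0.581.
Therefore phi_{33} = -0.5810.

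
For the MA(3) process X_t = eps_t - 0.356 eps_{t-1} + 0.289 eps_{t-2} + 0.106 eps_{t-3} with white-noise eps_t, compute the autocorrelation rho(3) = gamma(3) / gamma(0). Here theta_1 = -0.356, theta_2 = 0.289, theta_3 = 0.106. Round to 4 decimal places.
\rho(3) = 0.0868

For an MA(q) process with theta_0 = 1, the autocovariance is
  gamma(k) = sigma^2 * sum_{i=0..q-k} theta_i * theta_{i+k},
and rho(k) = gamma(k) / gamma(0). Sigma^2 cancels.
  numerator   = (1)*(0.106) = 0.106.
  denominator = (1)^2 + (-0.356)^2 + (0.289)^2 + (0.106)^2 = 1.221493.
  rho(3) = 0.106 / 1.221493 = 0.0868.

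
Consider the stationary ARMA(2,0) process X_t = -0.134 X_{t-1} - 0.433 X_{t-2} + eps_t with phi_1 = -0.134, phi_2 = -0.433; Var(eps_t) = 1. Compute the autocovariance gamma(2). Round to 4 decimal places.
\gamma(2) = -0.5221

Multiply the model equation by X_{t-k} and take expectations. With theta_0 = psi_0 = 1 and psi_j the MA(infinity) weights, this gives
  gamma(k) - sum_i phi_i gamma(k-i) = c_k,
  c_k = sigma^2 * sum_{j=k..q} theta_j psi_{j-k}   (c_k = 0 for k > q),
using gamma(-m) = gamma(m).
Pure AR (q = 0): c_0 = sigma^2 = 1, c_k = 0 for k >= 1.
Equations for k = 0, 1, 2 (AR order 2, c_2 = 0):
  (E0) gamma(0) = phi_1 gamma(1) + phi_2 gamma(2) + c_0
  (E1) gamma(1) = phi_1 gamma(0) + phi_2 gamma(1) + c_1
  (E2) gamma(2) = phi_1 gamma(1) + phi_2 gamma(0)
From (E1): gamma(1) = A gamma(0) + B with
  A = phi_1 / (1 - phi_2) = -0.134 / 1.433 = -0.09351,   B = c_1 / (1 - phi_2) = 0 / 1.433 = 0.
Insert (E2) into (E0): gamma(0) (1 - phi_2^2) = phi_1 (1 + phi_2) gamma(1) + c_0.
  phi_1 (1 + phi_2) = (-0.134)(0.567) = -0.075978,   1 - phi_2^2 = 0.812511.
Replace gamma(1) by A gamma(0) + B and collect gamma(0):
  gamma(0) [0.812511 - (-0.075978)(-0.09351)] = c_0 = 1
  gamma(0) * 0.805406 = 1
  gamma(0) = 1 / 0.805406 = 1.241609.
  gamma(1) = A gamma(0) = (-0.09351)(1.241609) = -0.116103.
  gamma(2) = phi_1 gamma(1) + phi_2 gamma(0) = (-0.134)(-0.116103) + (-0.433)(1.241609) = -0.522059.
Therefore gamma(2) = -0.5221 (to 4 decimal places).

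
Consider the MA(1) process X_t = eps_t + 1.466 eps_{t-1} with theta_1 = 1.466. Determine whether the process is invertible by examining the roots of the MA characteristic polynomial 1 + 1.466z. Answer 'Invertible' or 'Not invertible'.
\text{Not invertible}

The MA(q) characteristic polynomial is P(z) = 1 + 1.466z.
Invertibility requires all roots to lie outside the unit circle, i.e. |z| > 1 for every root.
This is linear in z: 1 + (1.466) z = 0  =>  z = -1/(1.466) = -0.682128,  |z| = 0.682128.
Moduli of all roots: 0.6821.
All moduli strictly greater than 1? No.
Verdict: Not invertible.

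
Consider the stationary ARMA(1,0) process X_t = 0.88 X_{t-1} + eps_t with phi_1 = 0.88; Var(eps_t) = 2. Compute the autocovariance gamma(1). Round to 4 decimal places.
\gamma(1) = 7.8014

Multiply the model equation by X_{t-k} and take expectations. With theta_0 = psi_0 = 1 and psi_j the MA(infinity) weights, this gives
  gamma(k) - sum_i phi_i gamma(k-i) = c_k,
  c_k = sigma^2 * sum_{j=k..q} theta_j psi_{j-k}   (c_k = 0 for k > q),
using gamma(-m) = gamma(m).
Pure AR (q = 0): c_0 = sigma^2 = 2, c_k = 0 for k >= 1.
Equations for k = 0 and k = 1 (AR order 1):
  gamma(0) = phi_1 gamma(1) + c_0
  gamma(1) = phi_1 gamma(0) + c_1
Substituting the second into the first: gamma(0) (1 - phi_1^2) = c_0 + phi_1 c_1, so
  gamma(0) = c_0 / (1 - phi_1^2) = 2 / (1 - (0.88)^2) = 2 / 0.2256 = 8.865248.
  gamma(1) = phi_1 gamma(0) = (0.88)(8.865248) = 7.801418.
Therefore gamma(1) = 7.8014 (to 4 decimal places).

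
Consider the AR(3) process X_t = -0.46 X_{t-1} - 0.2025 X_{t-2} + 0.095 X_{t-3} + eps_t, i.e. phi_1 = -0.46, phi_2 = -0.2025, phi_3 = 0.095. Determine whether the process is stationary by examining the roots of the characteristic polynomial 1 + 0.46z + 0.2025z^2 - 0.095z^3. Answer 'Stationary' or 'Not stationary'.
\text{Stationary}

The AR(p) characteristic polynomial is P(z) = 1 + 0.46z + 0.2025z^2 - 0.095z^3.
Stationarity requires all roots to lie outside the unit circle, i.e. |z| > 1 for every root.
Degree 3: look for a simple real root z0 first, then factor out (1 - z/z0) and solve the remaining quadratic.
Testing z0 = 4: P(4) = 1 + (0.46)(4) + (0.2025)(4)^2 + (-0.095)(4)^3
  = 1 + (1.84) + (3.24) + (-6.08) = 0.  So z_0 = 4 is a root, |z_0| = 4.
Divide out the factor (1 - 0.25 z) = (1 - z/z0) (since 1/z0 = 0.25):
  P(z) = (1 - 0.25 z)(1 + (0.71) z + (0.38) z^2)
  [check: z-coef 0.71 - (0.25) = 0.46; z^2-coef 0.38 - (0.25)(0.71) = 0.2025; z^3-coef -(0.25)(0.38) = -0.095.]
Remaining roots from the quadratic factor 1 + (0.71) z + (0.38) z^2:
  Set 1 + (0.71) z + (0.38) z^2 = 0, i.e. a z^2 + b z + c = 0 with a = 0.38, b = 0.71, c = 1.
  Discriminant D = b^2 - 4ac = (0.71)^2 - 4*(0.38)*1 = 0.5041 - (1.52) = -1.0159.
  D < 0, so the roots are the complex-conjugate pair z = (-b +/- i sqrt(-D)) / (2a) = -0.9342 +/- 1.3262i.
  For a conjugate pair |z|^2 = z * conj(z) = (product of roots) = c/a = 1/(0.38) = 2.631579, so |z| = sqrt(2.631579) = 1.6222 for both roots.
Moduli of all roots: 4.0000, 1.6222, 1.6222.
All moduli strictly greater than 1? Yes.
Verdict: Stationary.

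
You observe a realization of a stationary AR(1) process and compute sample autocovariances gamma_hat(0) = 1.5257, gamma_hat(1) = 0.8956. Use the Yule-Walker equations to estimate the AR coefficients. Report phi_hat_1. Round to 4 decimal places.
\hat\phi_{1} = 0.5870

The Yule-Walker equations for an AR(p) process read, in matrix form,
  Gamma_p phi = r_p,   with   (Gamma_p)_{ij} = gamma(|i - j|),
                       (r_p)_i = gamma(i),   i,j = 1..p.
Substitute the sample gammas (Toeplitz matrix and right-hand side of size 1):
  Gamma_p = [[1.5257]]
  r_p     = [0.8956]
With p = 1 this is the single equation gamma(0) phi_1 = gamma(1):
  phi_hat_1 = gamma(1) / gamma(0) = 0.8956 / 1.5257 = 0.5870.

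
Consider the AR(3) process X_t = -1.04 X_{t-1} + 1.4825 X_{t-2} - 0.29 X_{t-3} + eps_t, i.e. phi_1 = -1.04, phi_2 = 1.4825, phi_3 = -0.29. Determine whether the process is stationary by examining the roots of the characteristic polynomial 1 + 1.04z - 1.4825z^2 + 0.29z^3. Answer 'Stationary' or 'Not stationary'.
\text{Not stationary}

The AR(p) characteristic polynomial is P(z) = 1 + 1.04z - 1.4825z^2 + 0.29z^3.
Stationarity requires all roots to lie outside the unit circle, i.e. |z| > 1 for every root.
Degree 3: look for a simple real root z0 first, then factor out (1 - z/z0) and solve the remaining quadratic.
Testing z0 = 4: P(4) = 1 + (1.04)(4) + (-1.4825)(4)^2 + (0.29)(4)^3
  = 1 + (4.16) + (-23.72) + (18.56) = 0.  So z_0 = 4 is a root, |z_0| = 4.
Divide out the factor (1 - 0.25 z) = (1 - z/z0) (since 1/z0 = 0.25):
  P(z) = (1 - 0.25 z)(1 + (1.29) z + (-1.16) z^2)
  [check: z-coef 1.29 - (0.25) = 1.04; z^2-coef -1.16 - (0.25)(1.29) = -1.4825; z^3-coef -(0.25)(-1.16) = 0.29.]
Remaining roots from the quadratic factor 1 + (1.29) z + (-1.16) z^2:
  Set 1 + (1.29) z + (-1.16) z^2 = 0, i.e. a z^2 + b z + c = 0 with a = -1.16, b = 1.29, c = 1.
  Discriminant D = b^2 - 4ac = (1.29)^2 - 4*(-1.16)*1 = 1.6641 - (-4.64) = 6.3041.
  D >= 0, so the roots are real: z = (-b +/- sqrt(D)) / (2a) = (-1.29 +/- 2.510797) / (-2.32).
    z_1 = (-1.29 + 2.510797) / (-2.32) = -0.5262,   |z_1| = 0.5262.
    z_2 = (-1.29 - 2.510797) / (-2.32) = 1.6383,   |z_2| = 1.6383.
Moduli of all roots: 4.0000, 0.5262, 1.6383.
All moduli strictly greater than 1? No.
Verdict: Not stationary.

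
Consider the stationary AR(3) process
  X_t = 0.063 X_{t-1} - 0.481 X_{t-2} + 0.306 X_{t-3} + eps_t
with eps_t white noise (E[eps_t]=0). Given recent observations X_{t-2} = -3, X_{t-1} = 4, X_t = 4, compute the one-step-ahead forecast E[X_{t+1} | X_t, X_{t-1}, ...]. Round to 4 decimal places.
E[X_{t+1} \mid \mathcal F_t] = -2.5900

For an AR(p) model X_t = c + sum_i phi_i X_{t-i} + eps_t, the
one-step-ahead conditional mean is
  E[X_{t+1} | X_t, ...] = c + sum_i phi_i X_{t+1-i}.
Substitute known values:
  E[X_{t+1} | ...] = (0.063) * (4) + (-0.481) * (4) + (0.306) * (-3)
                   = -2.5900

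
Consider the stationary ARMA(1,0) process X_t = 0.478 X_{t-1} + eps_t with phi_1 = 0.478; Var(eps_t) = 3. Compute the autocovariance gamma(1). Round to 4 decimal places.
\gamma(1) = 1.8587

Multiply the model equation by X_{t-k} and take expectations. With theta_0 = psi_0 = 1 and psi_j the MA(infinity) weights, this gives
  gamma(k) - sum_i phi_i gamma(k-i) = c_k,
  c_k = sigma^2 * sum_{j=k..q} theta_j psi_{j-k}   (c_k = 0 for k > q),
using gamma(-m) = gamma(m).
Pure AR (q = 0): c_0 = sigma^2 = 3, c_k = 0 for k >= 1.
Equations for k = 0 and k = 1 (AR order 1):
  gamma(0) = phi_1 gamma(1) + c_0
  gamma(1) = phi_1 gamma(0) + c_1
Substituting the second into the first: gamma(0) (1 - phi_1^2) = c_0 + phi_1 c_1, so
  gamma(0) = c_0 / (1 - phi_1^2) = 3 / (1 - (0.478)^2) = 3 / 0.771516 = 3.888448.
  gamma(1) = phi_1 gamma(0) = (0.478)(3.888448) = 1.858678.
Therefore gamma(1) = 1.8587 (to 4 decimal places).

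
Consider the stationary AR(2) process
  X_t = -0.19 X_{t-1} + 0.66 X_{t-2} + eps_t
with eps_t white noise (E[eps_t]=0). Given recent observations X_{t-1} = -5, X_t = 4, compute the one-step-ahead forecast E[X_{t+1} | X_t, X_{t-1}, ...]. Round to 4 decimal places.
E[X_{t+1} \mid \mathcal F_t] = -4.0600

For an AR(p) model X_t = c + sum_i phi_i X_{t-i} + eps_t, the
one-step-ahead conditional mean is
  E[X_{t+1} | X_t, ...] = c + sum_i phi_i X_{t+1-i}.
Substitute known values:
  E[X_{t+1} | ...] = (-0.19) * (4) + (0.66) * (-5)
                   = -4.0600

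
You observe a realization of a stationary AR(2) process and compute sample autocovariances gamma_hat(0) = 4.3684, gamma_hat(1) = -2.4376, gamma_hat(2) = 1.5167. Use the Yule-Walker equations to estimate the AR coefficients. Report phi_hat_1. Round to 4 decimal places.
\hat\phi_{1} = -0.5290

The Yule-Walker equations for an AR(p) process read, in matrix form,
  Gamma_p phi = r_p,   with   (Gamma_p)_{ij} = gamma(|i - j|),
                       (r_p)_i = gamma(i),   i,j = 1..p.
Substitute the sample gammas (Toeplitz matrix and right-hand side of size 2):
  Gamma_p = [[4.3684, -2.4376], [-2.4376, 4.3684]]
  r_p     = [-2.4376, 1.5167]
Written out:
  4.3684 phi_1 - 2.4376 phi_2 = -2.4376
  -2.4376 phi_1 + 4.3684 phi_2 = 1.5167
Solve by Cramer's rule:
  det = gamma(0)^2 - gamma(1)^2 = (4.3684)^2 - (-2.4376)^2 = 19.08291856 - 5.94189376 = 13.1410248
  phi_hat_1 = [gamma(1) gamma(0) - gamma(1) gamma(2)] / det = [(-2.4376)(4.3684) - (-2.4376)(1.5167)] / 13.1410248 = -6.95130392 / 13.1410248 = -0.529
  phi_hat_2 = [gamma(0) gamma(2) - gamma(1)^2] / det = [(4.3684)(1.5167) - (-2.4376)^2] / 13.1410248 = 0.68365852 / 13.1410248 = 0.052
So phi_hat = [-0.5290, 0.0520].
Therefore phi_hat_1 = -0.5290.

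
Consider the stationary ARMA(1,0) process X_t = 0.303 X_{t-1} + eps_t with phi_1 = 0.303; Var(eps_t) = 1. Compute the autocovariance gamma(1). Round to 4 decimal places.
\gamma(1) = 0.3336

Multiply the model equation by X_{t-k} and take expectations. With theta_0 = psi_0 = 1 and psi_j the MA(infinity) weights, this gives
  gamma(k) - sum_i phi_i gamma(k-i) = c_k,
  c_k = sigma^2 * sum_{j=k..q} theta_j psi_{j-k}   (c_k = 0 for k > q),
using gamma(-m) = gamma(m).
Pure AR (q = 0): c_0 = sigma^2 = 1, c_k = 0 for k >= 1.
Equations for k = 0 and k = 1 (AR order 1):
  gamma(0) = phi_1 gamma(1) + c_0
  gamma(1) = phi_1 gamma(0) + c_1
Substituting the second into the first: gamma(0) (1 - phi_1^2) = c_0 + phi_1 c_1, so
  gamma(0) = c_0 / (1 - phi_1^2) = 1 / (1 - (0.303)^2) = 1 / 0.908191 = 1.10109.
  gamma(1) = phi_1 gamma(0) = (0.303)(1.10109) = 0.33363.
Therefore gamma(1) = 0.3336 (to 4 decimal places).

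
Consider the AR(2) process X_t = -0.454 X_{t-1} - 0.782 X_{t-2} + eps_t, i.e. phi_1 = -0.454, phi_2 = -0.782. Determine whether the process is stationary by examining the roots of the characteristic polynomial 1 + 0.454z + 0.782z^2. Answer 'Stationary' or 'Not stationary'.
\text{Stationary}

The AR(p) characteristic polynomial is P(z) = 1 + 0.454z + 0.782z^2.
Stationarity requires all roots to lie outside the unit circle, i.e. |z| > 1 for every root.
Set 1 + (0.454) z + (0.782) z^2 = 0, i.e. a z^2 + b z + c = 0 with a = 0.782, b = 0.454, c = 1.
Discriminant D = b^2 - 4ac = (0.454)^2 - 4*(0.782)*1 = 0.206116 - (3.128) = -2.921884.
D < 0, so the roots are the complex-conjugate pair z = (-b +/- i sqrt(-D)) / (2a) = -0.2903 +/- 1.0929i.
For a conjugate pair |z|^2 = z * conj(z) = (product of roots) = c/a = 1/(0.782) = 1.278772, so |z| = sqrt(1.278772) = 1.1308 for both roots.
Moduli of all roots: 1.1308, 1.1308.
All moduli strictly greater than 1? Yes.
Verdict: Stationary.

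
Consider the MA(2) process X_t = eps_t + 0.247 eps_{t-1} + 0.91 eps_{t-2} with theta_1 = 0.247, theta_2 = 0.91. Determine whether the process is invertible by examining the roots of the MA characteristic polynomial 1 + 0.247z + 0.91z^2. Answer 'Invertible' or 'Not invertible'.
\text{Invertible}

The MA(q) characteristic polynomial is P(z) = 1 + 0.247z + 0.91z^2.
Invertibility requires all roots to lie outside the unit circle, i.e. |z| > 1 for every root.
Set 1 + (0.247) z + (0.91) z^2 = 0, i.e. a z^2 + b z + c = 0 with a = 0.91, b = 0.247, c = 1.
Discriminant D = b^2 - 4ac = (0.247)^2 - 4*(0.91)*1 = 0.061009 - (3.64) = -3.578991.
D < 0, so the roots are the complex-conjugate pair z = (-b +/- i sqrt(-D)) / (2a) = -0.1357 +/- 1.0395i.
For a conjugate pair |z|^2 = z * conj(z) = (product of roots) = c/a = 1/(0.91) = 1.098901, so |z| = sqrt(1.098901) = 1.0483 for both roots.
Moduli of all roots: 1.0483, 1.0483.
All moduli strictly greater than 1? Yes.
Verdict: Invertible.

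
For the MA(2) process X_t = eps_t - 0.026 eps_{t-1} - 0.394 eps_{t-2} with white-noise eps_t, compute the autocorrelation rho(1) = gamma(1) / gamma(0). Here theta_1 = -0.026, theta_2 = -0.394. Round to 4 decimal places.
\rho(1) = -0.0136

For an MA(q) process with theta_0 = 1, the autocovariance is
  gamma(k) = sigma^2 * sum_{i=0..q-k} theta_i * theta_{i+k},
and rho(k) = gamma(k) / gamma(0). Sigma^2 cancels.
  numerator   = (1)*(-0.026) + (-0.026)*(-0.394) = -0.015756.
  denominator = (1)^2 + (-0.026)^2 + (-0.394)^2 = 1.155912.
  rho(1) = -0.015756 / 1.155912 = -0.0136.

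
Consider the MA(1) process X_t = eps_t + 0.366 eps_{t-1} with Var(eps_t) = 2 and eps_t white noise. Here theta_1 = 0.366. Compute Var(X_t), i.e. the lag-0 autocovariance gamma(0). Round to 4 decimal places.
\gamma(0) = 2.2679

For an MA(q) process X_t = eps_t + sum_i theta_i eps_{t-i} with
Var(eps_t) = sigma^2, the variance is
  gamma(0) = sigma^2 * (1 + sum_i theta_i^2).
  sum_i theta_i^2 = (0.366)^2 = 0.133956.
  gamma(0) = 2 * (1 + 0.133956) = 2 * 1.133956 = 2.267912, which rounds to 2.2679.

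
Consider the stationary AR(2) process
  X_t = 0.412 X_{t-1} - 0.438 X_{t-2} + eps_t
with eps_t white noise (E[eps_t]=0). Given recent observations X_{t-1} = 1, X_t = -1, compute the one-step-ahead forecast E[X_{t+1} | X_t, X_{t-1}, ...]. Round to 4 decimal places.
E[X_{t+1} \mid \mathcal F_t] = -0.8500

For an AR(p) model X_t = c + sum_i phi_i X_{t-i} + eps_t, the
one-step-ahead conditional mean is
  E[X_{t+1} | X_t, ...] = c + sum_i phi_i X_{t+1-i}.
Substitute known values:
  E[X_{t+1} | ...] = (0.412) * (-1) + (-0.438) * (1)
                   = -0.8500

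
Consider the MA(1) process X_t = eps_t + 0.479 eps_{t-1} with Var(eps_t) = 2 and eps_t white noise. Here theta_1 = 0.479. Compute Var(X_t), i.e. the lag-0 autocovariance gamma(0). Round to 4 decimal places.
\gamma(0) = 2.4589

For an MA(q) process X_t = eps_t + sum_i theta_i eps_{t-i} with
Var(eps_t) = sigma^2, the variance is
  gamma(0) = sigma^2 * (1 + sum_i theta_i^2).
  sum_i theta_i^2 = (0.479)^2 = 0.229441.
  gamma(0) = 2 * (1 + 0.229441) = 2 * 1.229441 = 2.458882, which rounds to 2.4589.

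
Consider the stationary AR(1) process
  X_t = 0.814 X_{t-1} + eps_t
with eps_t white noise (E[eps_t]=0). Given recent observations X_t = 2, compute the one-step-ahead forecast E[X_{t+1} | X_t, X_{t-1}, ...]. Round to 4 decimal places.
E[X_{t+1} \mid \mathcal F_t] = 1.6280

For an AR(p) model X_t = c + sum_i phi_i X_{t-i} + eps_t, the
one-step-ahead conditional mean is
  E[X_{t+1} | X_t, ...] = c + sum_i phi_i X_{t+1-i}.
Substitute known values:
  E[X_{t+1} | ...] = (0.814) * (2)
                   = 1.6280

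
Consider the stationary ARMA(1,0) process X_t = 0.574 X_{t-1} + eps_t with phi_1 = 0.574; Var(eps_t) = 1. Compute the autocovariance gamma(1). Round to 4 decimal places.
\gamma(1) = 0.8560

Multiply the model equation by X_{t-k} and take expectations. With theta_0 = psi_0 = 1 and psi_j the MA(infinity) weights, this gives
  gamma(k) - sum_i phi_i gamma(k-i) = c_k,
  c_k = sigma^2 * sum_{j=k..q} theta_j psi_{j-k}   (c_k = 0 for k > q),
using gamma(-m) = gamma(m).
Pure AR (q = 0): c_0 = sigma^2 = 1, c_k = 0 for k >= 1.
Equations for k = 0 and k = 1 (AR order 1):
  gamma(0) = phi_1 gamma(1) + c_0
  gamma(1) = phi_1 gamma(0) + c_1
Substituting the second into the first: gamma(0) (1 - phi_1^2) = c_0 + phi_1 c_1, so
  gamma(0) = c_0 / (1 - phi_1^2) = 1 / (1 - (0.574)^2) = 1 / 0.670524 = 1.491371.
  gamma(1) = phi_1 gamma(0) = (0.574)(1.491371) = 0.856047.
Therefore gamma(1) = 0.8560 (to 4 decimal places).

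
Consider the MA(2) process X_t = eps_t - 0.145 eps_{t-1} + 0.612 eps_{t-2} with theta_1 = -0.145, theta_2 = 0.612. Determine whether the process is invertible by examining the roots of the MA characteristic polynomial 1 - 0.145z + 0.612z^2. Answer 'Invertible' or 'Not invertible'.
\text{Invertible}

The MA(q) characteristic polynomial is P(z) = 1 - 0.145z + 0.612z^2.
Invertibility requires all roots to lie outside the unit circle, i.e. |z| > 1 for every root.
Set 1 + (-0.145) z + (0.612) z^2 = 0, i.e. a z^2 + b z + c = 0 with a = 0.612, b = -0.145, c = 1.
Discriminant D = b^2 - 4ac = (-0.145)^2 - 4*(0.612)*1 = 0.021025 - (2.448) = -2.426975.
D < 0, so the roots are the complex-conjugate pair z = (-b +/- i sqrt(-D)) / (2a) = 0.1185 +/- 1.2728i.
For a conjugate pair |z|^2 = z * conj(z) = (product of roots) = c/a = 1/(0.612) = 1.633987, so |z| = sqrt(1.633987) = 1.2783 for both roots.
Moduli of all roots: 1.2783, 1.2783.
All moduli strictly greater than 1? Yes.
Verdict: Invertible.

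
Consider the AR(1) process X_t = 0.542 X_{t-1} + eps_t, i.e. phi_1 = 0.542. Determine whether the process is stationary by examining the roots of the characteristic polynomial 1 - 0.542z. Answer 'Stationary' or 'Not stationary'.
\text{Stationary}

The AR(p) characteristic polynomial is P(z) = 1 - 0.542z.
Stationarity requires all roots to lie outside the unit circle, i.e. |z| > 1 for every root.
This is linear in z: 1 + (-0.542) z = 0  =>  z = -1/(-0.542) = 1.845018,  |z| = 1.845018.
Moduli of all roots: 1.8450.
All moduli strictly greater than 1? Yes.
Verdict: Stationary.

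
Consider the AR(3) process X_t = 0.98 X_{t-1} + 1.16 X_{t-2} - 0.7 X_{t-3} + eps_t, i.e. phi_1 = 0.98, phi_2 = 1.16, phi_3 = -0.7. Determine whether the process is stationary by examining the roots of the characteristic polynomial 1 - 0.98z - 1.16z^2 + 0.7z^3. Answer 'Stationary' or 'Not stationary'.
\text{Not stationary}

The AR(p) characteristic polynomial is P(z) = 1 - 0.98z - 1.16z^2 + 0.7z^3.
Stationarity requires all roots to lie outside the unit circle, i.e. |z| > 1 for every root.
Degree 3: look for a simple real root z0 first, then factor out (1 - z/z0) and solve the remaining quadratic.
Testing z0 = 2: P(2) = 1 + (-0.98)(2) + (-1.16)(2)^2 + (0.7)(2)^3
  = 1 + (-1.96) + (-4.64) + (5.6) = 0.  So z_0 = 2 is a root, |z_0| = 2.
Divide out the factor (1 - 0.5 z) = (1 - z/z0) (since 1/z0 = 0.5):
  P(z) = (1 - 0.5 z)(1 + (-0.48) z + (-1.4) z^2)
  [check: z-coef -0.48 - (0.5) = -0.98; z^2-coef -1.4 - (0.5)(-0.48) = -1.16; z^3-coef -(0.5)(-1.4) = 0.7.]
Remaining roots from the quadratic factor 1 + (-0.48) z + (-1.4) z^2:
  Set 1 + (-0.48) z + (-1.4) z^2 = 0, i.e. a z^2 + b z + c = 0 with a = -1.4, b = -0.48, c = 1.
  Discriminant D = b^2 - 4ac = (-0.48)^2 - 4*(-1.4)*1 = 0.2304 - (-5.6) = 5.8304.
  D >= 0, so the roots are real: z = (-b +/- sqrt(D)) / (2a) = (0.48 +/- 2.414622) / (-2.8).
    z_1 = (0.48 + 2.414622) / (-2.8) = -1.0338,   |z_1| = 1.0338.
    z_2 = (0.48 - 2.414622) / (-2.8) = 0.6909,   |z_2| = 0.6909.
Moduli of all roots: 2.0000, 1.0338, 0.6909.
All moduli strictly greater than 1? No.
Verdict: Not stationary.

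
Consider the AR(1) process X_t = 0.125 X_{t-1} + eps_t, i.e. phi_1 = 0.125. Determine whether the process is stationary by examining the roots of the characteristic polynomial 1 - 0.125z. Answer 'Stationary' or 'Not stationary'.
\text{Stationary}

The AR(p) characteristic polynomial is P(z) = 1 - 0.125z.
Stationarity requires all roots to lie outside the unit circle, i.e. |z| > 1 for every root.
This is linear in z: 1 + (-0.125) z = 0  =>  z = -1/(-0.125) = 8,  |z| = 8.
Moduli of all roots: 8.0000.
All moduli strictly greater than 1? Yes.
Verdict: Stationary.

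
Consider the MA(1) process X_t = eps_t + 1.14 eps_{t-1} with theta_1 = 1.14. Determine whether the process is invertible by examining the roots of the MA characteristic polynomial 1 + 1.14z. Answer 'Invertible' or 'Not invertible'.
\text{Not invertible}

The MA(q) characteristic polynomial is P(z) = 1 + 1.14z.
Invertibility requires all roots to lie outside the unit circle, i.e. |z| > 1 for every root.
This is linear in z: 1 + (1.14) z = 0  =>  z = -1/(1.14) = -0.877193,  |z| = 0.877193.
Moduli of all roots: 0.8772.
All moduli strictly greater than 1? No.
Verdict: Not invertible.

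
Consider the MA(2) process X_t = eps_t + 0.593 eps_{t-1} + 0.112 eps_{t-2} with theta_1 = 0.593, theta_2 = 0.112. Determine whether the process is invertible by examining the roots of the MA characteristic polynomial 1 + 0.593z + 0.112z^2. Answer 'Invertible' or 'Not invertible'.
\text{Invertible}

The MA(q) characteristic polynomial is P(z) = 1 + 0.593z + 0.112z^2.
Invertibility requires all roots to lie outside the unit circle, i.e. |z| > 1 for every root.
Set 1 + (0.593) z + (0.112) z^2 = 0, i.e. a z^2 + b z + c = 0 with a = 0.112, b = 0.593, c = 1.
Discriminant D = b^2 - 4ac = (0.593)^2 - 4*(0.112)*1 = 0.351649 - (0.448) = -0.096351.
D < 0, so the roots are the complex-conjugate pair z = (-b +/- i sqrt(-D)) / (2a) = -2.6473 +/- 1.3857i.
For a conjugate pair |z|^2 = z * conj(z) = (product of roots) = c/a = 1/(0.112) = 8.928571, so |z| = sqrt(8.928571) = 2.9881 for both roots.
Moduli of all roots: 2.9881, 2.9881.
All moduli strictly greater than 1? Yes.
Verdict: Invertible.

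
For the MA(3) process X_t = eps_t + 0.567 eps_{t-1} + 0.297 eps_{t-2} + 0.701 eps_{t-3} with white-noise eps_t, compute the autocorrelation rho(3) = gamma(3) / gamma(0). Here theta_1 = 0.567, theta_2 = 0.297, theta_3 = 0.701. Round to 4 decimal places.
\rho(3) = 0.3687

For an MA(q) process with theta_0 = 1, the autocovariance is
  gamma(k) = sigma^2 * sum_{i=0..q-k} theta_i * theta_{i+k},
and rho(k) = gamma(k) / gamma(0). Sigma^2 cancels.
  numerator   = (1)*(0.701) = 0.701.
  denominator = (1)^2 + (0.567)^2 + (0.297)^2 + (0.701)^2 = 1.901099.
  rho(3) = 0.701 / 1.901099 = 0.3687.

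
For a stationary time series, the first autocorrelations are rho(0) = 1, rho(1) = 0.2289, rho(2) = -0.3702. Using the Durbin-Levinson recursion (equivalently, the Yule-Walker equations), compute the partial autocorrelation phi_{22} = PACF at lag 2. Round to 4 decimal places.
\phi_{22} = -0.4460

The PACF at lag k is phi_{kk}, the last component of the solution
to the Yule-Walker system G_k phi = r_k where
  (G_k)_{ij} = rho(|i - j|), (r_k)_i = rho(i), i,j = 1..k.
Equivalently, Durbin-Levinson gives phi_{kk} iteratively:
  phi_{11} = rho(1)
  phi_{kk} = [rho(k) - sum_{j=1..k-1} phi_{k-1,j} rho(k-j)]
            / [1 - sum_{j=1..k-1} phi_{k-1,j} rho(j)],
  phi_{k,j} = phi_{k-1,j} - phi_{kk} phi_{k-1,k-j},  j = 1..k-1.
Step k = 1:
  phi_11 = rho(1) = 0.2289.
Step k = 2:
  phi_22 = [rho(2) - phi_11 rho(1)] / [1 - phi_11 rho(1)] = [-0.3702 - (0.2289)(0.2289)] / [1 - (0.2289)(0.2289)]
         = -0.42259521 / 0.94760479 = -0.446.
Therefore phi_{22} = -0.4460.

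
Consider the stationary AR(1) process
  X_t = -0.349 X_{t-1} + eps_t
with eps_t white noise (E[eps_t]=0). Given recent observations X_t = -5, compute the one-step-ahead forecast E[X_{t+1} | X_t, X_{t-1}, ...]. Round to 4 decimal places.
E[X_{t+1} \mid \mathcal F_t] = 1.7450

For an AR(p) model X_t = c + sum_i phi_i X_{t-i} + eps_t, the
one-step-ahead conditional mean is
  E[X_{t+1} | X_t, ...] = c + sum_i phi_i X_{t+1-i}.
Substitute known values:
  E[X_{t+1} | ...] = (-0.349) * (-5)
                   = 1.7450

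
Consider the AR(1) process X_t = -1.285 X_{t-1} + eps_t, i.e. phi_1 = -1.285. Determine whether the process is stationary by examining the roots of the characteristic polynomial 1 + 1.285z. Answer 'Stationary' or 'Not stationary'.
\text{Not stationary}

The AR(p) characteristic polynomial is P(z) = 1 + 1.285z.
Stationarity requires all roots to lie outside the unit circle, i.e. |z| > 1 for every root.
This is linear in z: 1 + (1.285) z = 0  =>  z = -1/(1.285) = -0.77821,  |z| = 0.77821.
Moduli of all roots: 0.7782.
All moduli strictly greater than 1? No.
Verdict: Not stationary.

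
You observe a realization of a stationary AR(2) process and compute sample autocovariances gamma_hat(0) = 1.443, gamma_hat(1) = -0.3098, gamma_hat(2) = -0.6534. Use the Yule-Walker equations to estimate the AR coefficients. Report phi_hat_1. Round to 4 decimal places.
\hat\phi_{1} = -0.3270

The Yule-Walker equations for an AR(p) process read, in matrix form,
  Gamma_p phi = r_p,   with   (Gamma_p)_{ij} = gamma(|i - j|),
                       (r_p)_i = gamma(i),   i,j = 1..p.
Substitute the sample gammas (Toeplitz matrix and right-hand side of size 2):
  Gamma_p = [[1.443, -0.3098], [-0.3098, 1.443]]
  r_p     = [-0.3098, -0.6534]
Written out:
  1.443 phi_1 - 0.3098 phi_2 = -0.3098
  -0.3098 phi_1 + 1.443 phi_2 = -0.6534
Solve by Cramer's rule:
  det = gamma(0)^2 - gamma(1)^2 = (1.443)^2 - (-0.3098)^2 = 2.082249 - 0.09597604 = 1.98627296
  phi_hat_1 = [gamma(1) gamma(0) - gamma(1) gamma(2)] / det = [(-0.3098)(1.443) - (-0.3098)(-0.6534)] / 1.98627296 = -0.64946472 / 1.98627296 = -0.327
  phi_hat_2 = [gamma(0) gamma(2) - gamma(1)^2] / det = [(1.443)(-0.6534) - (-0.3098)^2] / 1.98627296 = -1.03883224 / 1.98627296 = -0.523
So phi_hat = [-0.3270, -0.5230].
Therefore phi_hat_1 = -0.3270.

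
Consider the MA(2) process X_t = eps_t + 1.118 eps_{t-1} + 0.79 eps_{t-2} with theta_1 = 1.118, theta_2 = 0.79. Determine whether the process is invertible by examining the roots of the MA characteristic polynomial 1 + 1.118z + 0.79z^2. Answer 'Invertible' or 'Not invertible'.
\text{Invertible}

The MA(q) characteristic polynomial is P(z) = 1 + 1.118z + 0.79z^2.
Invertibility requires all roots to lie outside the unit circle, i.e. |z| > 1 for every root.
Set 1 + (1.118) z + (0.79) z^2 = 0, i.e. a z^2 + b z + c = 0 with a = 0.79, b = 1.118, c = 1.
Discriminant D = b^2 - 4ac = (1.118)^2 - 4*(0.79)*1 = 1.249924 - (3.16) = -1.910076.
D < 0, so the roots are the complex-conjugate pair z = (-b +/- i sqrt(-D)) / (2a) = -0.7076 +/- 0.8747i.
For a conjugate pair |z|^2 = z * conj(z) = (product of roots) = c/a = 1/(0.79) = 1.265823, so |z| = sqrt(1.265823) = 1.1251 for both roots.
Moduli of all roots: 1.1251, 1.1251.
All moduli strictly greater than 1? Yes.
Verdict: Invertible.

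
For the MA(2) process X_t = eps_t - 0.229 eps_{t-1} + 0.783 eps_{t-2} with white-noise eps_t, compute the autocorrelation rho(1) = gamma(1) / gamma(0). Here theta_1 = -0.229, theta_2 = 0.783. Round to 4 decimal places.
\rho(1) = -0.2452

For an MA(q) process with theta_0 = 1, the autocovariance is
  gamma(k) = sigma^2 * sum_{i=0..q-k} theta_i * theta_{i+k},
and rho(k) = gamma(k) / gamma(0). Sigma^2 cancels.
  numerator   = (1)*(-0.229) + (-0.229)*(0.783) = -0.408307.
  denominator = (1)^2 + (-0.229)^2 + (0.783)^2 = 1.66553.
  rho(1) = -0.408307 / 1.66553 = -0.2452.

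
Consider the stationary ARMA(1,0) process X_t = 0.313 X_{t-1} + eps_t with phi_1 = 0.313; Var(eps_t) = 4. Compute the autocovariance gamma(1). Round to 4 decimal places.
\gamma(1) = 1.3880

Multiply the model equation by X_{t-k} and take expectations. With theta_0 = psi_0 = 1 and psi_j the MA(infinity) weights, this gives
  gamma(k) - sum_i phi_i gamma(k-i) = c_k,
  c_k = sigma^2 * sum_{j=k..q} theta_j psi_{j-k}   (c_k = 0 for k > q),
using gamma(-m) = gamma(m).
Pure AR (q = 0): c_0 = sigma^2 = 4, c_k = 0 for k >= 1.
Equations for k = 0 and k = 1 (AR order 1):
  gamma(0) = phi_1 gamma(1) + c_0
  gamma(1) = phi_1 gamma(0) + c_1
Substituting the second into the first: gamma(0) (1 - phi_1^2) = c_0 + phi_1 c_1, so
  gamma(0) = c_0 / (1 - phi_1^2) = 4 / (1 - (0.313)^2) = 4 / 0.902031 = 4.434437.
  gamma(1) = phi_1 gamma(0) = (0.313)(4.434437) = 1.387979.
Therefore gamma(1) = 1.3880 (to 4 decimal places).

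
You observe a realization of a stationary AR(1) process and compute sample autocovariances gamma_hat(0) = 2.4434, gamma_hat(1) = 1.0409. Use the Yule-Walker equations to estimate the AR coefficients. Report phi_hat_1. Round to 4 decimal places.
\hat\phi_{1} = 0.4260

The Yule-Walker equations for an AR(p) process read, in matrix form,
  Gamma_p phi = r_p,   with   (Gamma_p)_{ij} = gamma(|i - j|),
                       (r_p)_i = gamma(i),   i,j = 1..p.
Substitute the sample gammas (Toeplitz matrix and right-hand side of size 1):
  Gamma_p = [[2.4434]]
  r_p     = [1.0409]
With p = 1 this is the single equation gamma(0) phi_1 = gamma(1):
  phi_hat_1 = gamma(1) / gamma(0) = 1.0409 / 2.4434 = 0.4260.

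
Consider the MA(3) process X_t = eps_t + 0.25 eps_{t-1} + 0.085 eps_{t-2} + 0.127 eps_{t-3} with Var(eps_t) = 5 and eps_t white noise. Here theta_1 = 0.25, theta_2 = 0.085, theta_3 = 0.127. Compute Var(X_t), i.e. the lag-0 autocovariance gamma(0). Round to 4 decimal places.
\gamma(0) = 5.4293

For an MA(q) process X_t = eps_t + sum_i theta_i eps_{t-i} with
Var(eps_t) = sigma^2, the variance is
  gamma(0) = sigma^2 * (1 + sum_i theta_i^2).
  sum_i theta_i^2 = (0.25)^2 + (0.085)^2 + (0.127)^2 = 0.0625 + 0.007225 + 0.016129 = 0.085854.
  gamma(0) = 5 * (1 + 0.085854) = 5 * 1.085854 = 5.42927, which rounds to 5.4293.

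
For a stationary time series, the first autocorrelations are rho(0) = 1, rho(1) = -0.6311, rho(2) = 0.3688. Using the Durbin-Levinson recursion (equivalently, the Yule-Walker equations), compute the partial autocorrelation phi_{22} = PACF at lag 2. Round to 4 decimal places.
\phi_{22} = -0.0490

The PACF at lag k is phi_{kk}, the last component of the solution
to the Yule-Walker system G_k phi = r_k where
  (G_k)_{ij} = rho(|i - j|), (r_k)_i = rho(i), i,j = 1..k.
Equivalently, Durbin-Levinson gives phi_{kk} iteratively:
  phi_{11} = rho(1)
  phi_{kk} = [rho(k) - sum_{j=1..k-1} phi_{k-1,j} rho(k-j)]
            / [1 - sum_{j=1..k-1} phi_{k-1,j} rho(j)],
  phi_{k,j} = phi_{k-1,j} - phi_{kk} phi_{k-1,k-j},  j = 1..k-1.
Step k = 1:
  phi_11 = rho(1) = -0.6311.
Step k = 2:
  phi_22 = [rho(2) - phi_11 rho(1)] / [1 - phi_11 rho(1)] = [0.3688 - (-0.6311)(-0.6311)] / [1 - (-0.6311)(-0.6311)]
         = -0.02948721 / 0.60171279 = -0.049.
Therefore phi_{22} = -0.0490.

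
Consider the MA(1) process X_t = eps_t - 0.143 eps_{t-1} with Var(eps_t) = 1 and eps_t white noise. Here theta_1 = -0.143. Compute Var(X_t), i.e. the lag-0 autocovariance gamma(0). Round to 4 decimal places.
\gamma(0) = 1.0204

For an MA(q) process X_t = eps_t + sum_i theta_i eps_{t-i} with
Var(eps_t) = sigma^2, the variance is
  gamma(0) = sigma^2 * (1 + sum_i theta_i^2).
  sum_i theta_i^2 = (-0.143)^2 = 0.020449.
  gamma(0) = 1 * (1 + 0.020449) = 1 * 1.020449 = 1.020449, which rounds to 1.0204.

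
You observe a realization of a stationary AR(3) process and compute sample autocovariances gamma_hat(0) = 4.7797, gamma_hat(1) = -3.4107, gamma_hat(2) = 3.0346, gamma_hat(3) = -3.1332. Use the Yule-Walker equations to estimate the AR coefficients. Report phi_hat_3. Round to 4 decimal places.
\hat\phi_{3} = -0.2960

The Yule-Walker equations for an AR(p) process read, in matrix form,
  Gamma_p phi = r_p,   with   (Gamma_p)_{ij} = gamma(|i - j|),
                       (r_p)_i = gamma(i),   i,j = 1..p.
Substitute the sample gammas (Toeplitz matrix and right-hand side of size 3):
  Gamma_p = [[4.7797, -3.4107, 3.0346], [-3.4107, 4.7797, -3.4107], [3.0346, -3.4107, 4.7797]]
  r_p     = [-3.4107, 3.0346, -3.1332]
Written out (R1..R3):
  (R1) 4.7797 phi_1 - 3.4107 phi_2 + 3.0346 phi_3 = -3.4107
  (R2) -3.4107 phi_1 + 4.7797 phi_2 - 3.4107 phi_3 = 3.0346
  (R3) 3.0346 phi_1 - 3.4107 phi_2 + 4.7797 phi_3 = -3.1332
Gaussian elimination:
  R2 <- R2 - (-3.4107/4.7797) R1 = R2 - (-0.71358) R1:  2.345891 phi_2 - 1.245269 phi_3 = 0.600791
  R3 <- R3 - (3.0346/4.7797) R1 = R3 - (0.634893) R1:  -1.245269 phi_2 + 2.853052 phi_3 = -0.967769
  R3 <- R3 - (-1.245269/2.345891) R2 = R3 - (-0.53083) R2:  2.192027 phi_3 = -0.648851
Back-substitution:
  phi_hat_3 = -0.648851 / 2.192027 = -0.296005
  phi_hat_2 = (0.600791 - (-1.245269)(-0.296005)) / 2.345891 = 0.098975
  phi_hat_1 = (-3.4107 - (-3.4107)(0.098975) - (3.0346)(-0.296005)) / 4.7797 = -0.455022
So phi_hat = [-0.4550, 0.0990, -0.2960].
Therefore phi_hat_3 = -0.2960.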